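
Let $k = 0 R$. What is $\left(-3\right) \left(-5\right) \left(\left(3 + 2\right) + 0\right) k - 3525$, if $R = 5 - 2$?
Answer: $-3525$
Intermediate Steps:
$R = 3$
$k = 0$ ($k = 0 \cdot 3 = 0$)
$\left(-3\right) \left(-5\right) \left(\left(3 + 2\right) + 0\right) k - 3525 = \left(-3\right) \left(-5\right) \left(\left(3 + 2\right) + 0\right) 0 - 3525 = 15 \left(5 + 0\right) 0 - 3525 = 15 \cdot 5 \cdot 0 - 3525 = 75 \cdot 0 - 3525 = 0 - 3525 = -3525$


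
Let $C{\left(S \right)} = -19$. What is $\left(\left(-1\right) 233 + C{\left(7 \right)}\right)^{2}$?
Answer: $63504$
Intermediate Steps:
$\left(\left(-1\right) 233 + C{\left(7 \right)}\right)^{2} = \left(\left(-1\right) 233 - 19\right)^{2} = \left(-233 - 19\right)^{2} = \left(-252\right)^{2} = 63504$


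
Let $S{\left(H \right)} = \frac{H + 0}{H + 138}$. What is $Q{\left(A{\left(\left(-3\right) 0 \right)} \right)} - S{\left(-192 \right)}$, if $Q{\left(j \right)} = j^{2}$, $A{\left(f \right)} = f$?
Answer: $- \frac{32}{9} \approx -3.5556$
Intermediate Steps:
$S{\left(H \right)} = \frac{H}{138 + H}$
$Q{\left(A{\left(\left(-3\right) 0 \right)} \right)} - S{\left(-192 \right)} = \left(\left(-3\right) 0\right)^{2} - - \frac{192}{138 - 192} = 0^{2} - - \frac{192}{-54} = 0 - \left(-192\right) \left(- \frac{1}{54}\right) = 0 - \frac{32}{9} = - \frac{32}{9}$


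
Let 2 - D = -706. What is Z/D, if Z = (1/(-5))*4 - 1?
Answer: -3/1180 ≈ -0.0025424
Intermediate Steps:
D = 708 (D = 2 - 1*(-706) = 2 + 706 = 708)
Z = -9/5 (Z = (1*(-⅕))*4 - 1 = -⅕*4 - 1 = -⅘ - 1 = -9/5 ≈ -1.8000)
Z/D = -9/5/708 = -9/5*1/708 = -3/1180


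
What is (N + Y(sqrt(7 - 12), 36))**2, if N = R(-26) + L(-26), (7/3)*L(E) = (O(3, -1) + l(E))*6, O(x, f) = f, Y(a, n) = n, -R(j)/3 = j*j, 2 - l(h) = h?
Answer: 181117764/49 ≈ 3.6963e+6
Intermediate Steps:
l(h) = 2 - h
R(j) = -3*j**2 (R(j) = -3*j*j = -3*j**2)
L(E) = 18/7 - 18*E/7 (L(E) = 3*((-1 + (2 - E))*6)/7 = 3*((1 - E)*6)/7 = 3*(6 - 6*E)/7 = 18/7 - 18*E/7)
N = -13710/7 (N = -3*(-26)**2 + (18/7 - 18/7*(-26)) = -3*676 + (18/7 + 468/7) = -2028 + 486/7 = -13710/7 ≈ -1958.6)
(N + Y(sqrt(7 - 12), 36))**2 = (-13710/7 + 36)**2 = (-13458/7)**2 = 181117764/49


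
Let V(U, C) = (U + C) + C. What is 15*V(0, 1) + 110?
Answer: 140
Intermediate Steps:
V(U, C) = U + 2*C (V(U, C) = (C + U) + C = U + 2*C)
15*V(0, 1) + 110 = 15*(0 + 2*1) + 110 = 15*(0 + 2) + 110 = 15*2 + 110 = 30 + 110 = 140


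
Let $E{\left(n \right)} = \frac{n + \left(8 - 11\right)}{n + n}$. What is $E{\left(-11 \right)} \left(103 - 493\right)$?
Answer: $- \frac{2730}{11} \approx -248.18$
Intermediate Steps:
$E{\left(n \right)} = \frac{-3 + n}{2 n}$ ($E{\left(n \right)} = \frac{n + \left(8 - 11\right)}{2 n} = \left(n - 3\right) \frac{1}{2 n} = \left(-3 + n\right) \frac{1}{2 n} = \frac{-3 + n}{2 n}$)
$E{\left(-11 \right)} \left(103 - 493\right) = \frac{-3 - 11}{2 \left(-11\right)} \left(103 - 493\right) = \frac{1}{2} \left(- \frac{1}{11}\right) \left(-14\right) \left(-390\right) = \frac{7}{11} \left(-390\right) = - \frac{2730}{11}$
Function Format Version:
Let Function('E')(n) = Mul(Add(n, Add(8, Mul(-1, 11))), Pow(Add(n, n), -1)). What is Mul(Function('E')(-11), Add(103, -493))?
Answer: Rational(-2730, 11) ≈ -248.18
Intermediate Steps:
Function('E')(n) = Mul(Rational(1, 2), Pow(n, -1), Add(-3, n)) (Function('E')(n) = Mul(Add(n, Add(8, -11)), Pow(Mul(2, n), -1)) = Mul(Add(n, -3), Mul(Rational(1, 2), Pow(n, -1))) = Mul(Add(-3, n), Mul(Rational(1, 2), Pow(n, -1))) = Mul(Rational(1, 2), Pow(n, -1), Add(-3, n)))
Mul(Function('E')(-11), Add(103, -493)) = Mul(Mul(Rational(1, 2), Pow(-11, -1), Add(-3, -11)), Add(103, -493)) = Mul(Mul(Rational(1, 2), Rational(-1, 11), -14), -390) = Mul(Rational(7, 11), -390) = Rational(-2730, 11)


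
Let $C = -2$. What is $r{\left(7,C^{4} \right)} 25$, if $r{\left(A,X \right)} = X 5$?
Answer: $2000$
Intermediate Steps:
$r{\left(A,X \right)} = 5 X$
$r{\left(7,C^{4} \right)} 25 = 5 \left(-2\right)^{4} \cdot 25 = 5 \cdot 16 \cdot 25 = 80 \cdot 25 = 2000$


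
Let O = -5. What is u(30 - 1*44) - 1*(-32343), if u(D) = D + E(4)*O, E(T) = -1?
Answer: 32334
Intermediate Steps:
u(D) = 5 + D (u(D) = D - 1*(-5) = D + 5 = 5 + D)
u(30 - 1*44) - 1*(-32343) = (5 + (30 - 1*44)) - 1*(-32343) = (5 + (30 - 44)) + 32343 = (5 - 14) + 32343 = -9 + 32343 = 32334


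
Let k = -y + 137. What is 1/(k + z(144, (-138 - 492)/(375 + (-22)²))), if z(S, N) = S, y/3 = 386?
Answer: -1/877 ≈ -0.0011403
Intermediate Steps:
y = 1158 (y = 3*386 = 1158)
k = -1021 (k = -1*1158 + 137 = -1158 + 137 = -1021)
1/(k + z(144, (-138 - 492)/(375 + (-22)²))) = 1/(-1021 + 144) = 1/(-877) = -1/877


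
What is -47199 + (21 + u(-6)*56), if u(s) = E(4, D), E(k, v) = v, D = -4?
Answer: -47402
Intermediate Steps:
u(s) = -4
-47199 + (21 + u(-6)*56) = -47199 + (21 - 4*56) = -47199 + (21 - 224) = -47199 - 203 = -47402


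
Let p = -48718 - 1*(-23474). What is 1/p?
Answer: -1/25244 ≈ -3.9613e-5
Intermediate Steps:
p = -25244 (p = -48718 + 23474 = -25244)
1/p = 1/(-25244) = -1/25244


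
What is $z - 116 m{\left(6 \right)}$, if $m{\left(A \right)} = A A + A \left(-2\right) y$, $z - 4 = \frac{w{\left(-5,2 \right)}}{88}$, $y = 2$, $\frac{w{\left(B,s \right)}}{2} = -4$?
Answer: $- \frac{15269}{11} \approx -1388.1$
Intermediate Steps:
$w{\left(B,s \right)} = -8$ ($w{\left(B,s \right)} = 2 \left(-4\right) = -8$)
$z = \frac{43}{11}$ ($z = 4 - \frac{8}{88} = 4 - \frac{1}{11} = \frac{43}{11} \approx 3.9091$)
$m{\left(A \right)} = A^{2} - 4 A$ ($m{\left(A \right)} = A A + A \left(-2\right) 2 = A^{2} + - 2 A 2 = A^{2} - 4 A$)
$z - 116 m{\left(6 \right)} = \frac{43}{11} - 116 \cdot 6 \left(-4 + 6\right) = \frac{43}{11} - 116 \cdot 6 \cdot 2 = \frac{43}{11} - 1392 = - \frac{15269}{11}$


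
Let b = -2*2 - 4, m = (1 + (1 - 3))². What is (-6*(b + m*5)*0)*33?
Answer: 0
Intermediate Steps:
m = 1 (m = (1 - 2)² = (-1)² = 1)
b = -8 (b = -4 - 4 = -8)
(-6*(b + m*5)*0)*33 = (-6*(-8 + 1*5)*0)*33 = (-6*(-8 + 5)*0)*33 = (-6*(-3)*0)*33 = (18*0)*33 = 0*33 = 0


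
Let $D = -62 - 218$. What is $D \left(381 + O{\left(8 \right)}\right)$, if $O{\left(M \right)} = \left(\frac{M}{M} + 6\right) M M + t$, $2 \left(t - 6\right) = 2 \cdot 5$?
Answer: $-235200$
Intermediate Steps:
$D = -280$
$t = 11$ ($t = 6 + \frac{2 \cdot 5}{2} = 6 + \frac{1}{2} \cdot 10 = 6 + 5 = 11$)
$O{\left(M \right)} = 11 + 7 M^{2}$ ($O{\left(M \right)} = \left(\frac{M}{M} + 6\right) M M + 11 = \left(1 + 6\right) M M + 11 = 7 M M + 11 = 7 M^{2} + 11 = 11 + 7 M^{2}$)
$D \left(381 + O{\left(8 \right)}\right) = - 280 \left(381 + \left(11 + 7 \cdot 8^{2}\right)\right) = - 280 \left(381 + \left(11 + 7 \cdot 64\right)\right) = - 280 \left(381 + \left(11 + 448\right)\right) = - 280 \left(381 + 459\right) = \left(-280\right) 840 = -235200$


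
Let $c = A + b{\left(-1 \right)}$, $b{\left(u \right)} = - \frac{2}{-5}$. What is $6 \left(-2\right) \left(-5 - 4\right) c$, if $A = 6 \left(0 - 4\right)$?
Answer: $- \frac{12744}{5} \approx -2548.8$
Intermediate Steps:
$b{\left(u \right)} = \frac{2}{5}$ ($b{\left(u \right)} = \left(-2\right) \left(- \frac{1}{5}\right) = \frac{2}{5}$)
$A = -24$ ($A = 6 \left(-4\right) = -24$)
$c = - \frac{118}{5}$ ($c = -24 + \frac{2}{5} = - \frac{118}{5} \approx -23.6$)
$6 \left(-2\right) \left(-5 - 4\right) c = 6 \left(-2\right) \left(-5 - 4\right) \left(- \frac{118}{5}\right) = - 12 \left(-5 - 4\right) \left(- \frac{118}{5}\right) = \left(-12\right) \left(-9\right) \left(- \frac{118}{5}\right) = 108 \left(- \frac{118}{5}\right) = - \frac{12744}{5}$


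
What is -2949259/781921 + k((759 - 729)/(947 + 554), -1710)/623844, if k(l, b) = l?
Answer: -460276025244661/122030480535054 ≈ -3.7718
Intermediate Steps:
-2949259/781921 + k((759 - 729)/(947 + 554), -1710)/623844 = -2949259/781921 + ((759 - 729)/(947 + 554))/623844 = -2949259*1/781921 + (30/1501)*(1/623844) = -2949259/781921 + (30*(1/1501))*(1/623844) = -2949259/781921 + (30/1501)*(1/623844) = -2949259/781921 + 5/156064974 = -460276025244661/122030480535054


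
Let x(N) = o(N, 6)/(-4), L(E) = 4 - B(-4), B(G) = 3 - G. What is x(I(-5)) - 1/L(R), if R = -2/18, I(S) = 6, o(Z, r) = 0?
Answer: ⅓ ≈ 0.33333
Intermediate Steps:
R = -⅑ (R = -2*1/18 = -⅑ ≈ -0.11111)
L(E) = -3 (L(E) = 4 - (3 - 1*(-4)) = 4 - (3 + 4) = 4 - 1*7 = 4 - 7 = -3)
x(N) = 0 (x(N) = 0/(-4) = 0*(-¼) = 0)
x(I(-5)) - 1/L(R) = 0 - 1/(-3) = 0 - 1*(-⅓) = 0 + ⅓ = ⅓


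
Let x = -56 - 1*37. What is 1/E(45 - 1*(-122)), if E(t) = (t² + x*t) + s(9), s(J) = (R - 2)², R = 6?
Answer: 1/12374 ≈ 8.0815e-5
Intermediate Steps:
s(J) = 16 (s(J) = (6 - 2)² = 4² = 16)
x = -93 (x = -56 - 37 = -93)
E(t) = 16 + t² - 93*t (E(t) = (t² - 93*t) + 16 = 16 + t² - 93*t)
1/E(45 - 1*(-122)) = 1/(16 + (45 - 1*(-122))² - 93*(45 - 1*(-122))) = 1/(16 + (45 + 122)² - 93*(45 + 122)) = 1/(16 + 167² - 93*167) = 1/(16 + 27889 - 15531) = 1/12374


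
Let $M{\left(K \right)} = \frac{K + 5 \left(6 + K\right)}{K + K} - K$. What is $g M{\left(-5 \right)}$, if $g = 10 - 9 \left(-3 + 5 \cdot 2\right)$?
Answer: $-265$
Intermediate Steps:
$M{\left(K \right)} = - K + \frac{30 + 6 K}{2 K}$ ($M{\left(K \right)} = \frac{K + \left(30 + 5 K\right)}{2 K} - K = \left(30 + 6 K\right) \frac{1}{2 K} - K = \frac{30 + 6 K}{2 K} - K = - K + \frac{30 + 6 K}{2 K}$)
$g = -53$ ($g = 10 - 9 \left(-3 + 10\right) = 10 - 63 = -53$)
$g M{\left(-5 \right)} = - 53 \left(3 - -5 + \frac{15}{-5}\right) = - 53 \left(3 + 5 + 15 \left(- \frac{1}{5}\right)\right) = - 53 \left(3 + 5 - 3\right) = \left(-53\right) 5 = -265$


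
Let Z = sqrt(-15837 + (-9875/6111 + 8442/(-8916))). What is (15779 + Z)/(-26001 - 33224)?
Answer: -15779/59225 - I*sqrt(145131895127775626)/179273008950 ≈ -0.26642 - 0.002125*I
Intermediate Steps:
Z = I*sqrt(145131895127775626)/3026982 (Z = sqrt(-15837 + (-9875*1/6111 + 8442*(-1/8916))) = sqrt(-15837 + (-9875/6111 - 1407/1486)) = sqrt(-15837 - 23272427/9080946) = sqrt(-143838214229/9080946) = I*sqrt(145131895127775626)/3026982 ≈ 125.86*I)
(15779 + Z)/(-26001 - 33224) = (15779 + I*sqrt(145131895127775626)/3026982)/(-26001 - 33224) = (15779 + I*sqrt(145131895127775626)/3026982)/(-59225) = (15779 + I*sqrt(145131895127775626)/3026982)*(-1/59225) = -15779/59225 - I*sqrt(145131895127775626)/179273008950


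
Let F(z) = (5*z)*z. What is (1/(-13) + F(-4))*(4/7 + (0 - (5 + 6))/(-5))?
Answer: 100783/455 ≈ 221.50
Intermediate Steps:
F(z) = 5*z²
(1/(-13) + F(-4))*(4/7 + (0 - (5 + 6))/(-5)) = (1/(-13) + 5*(-4)²)*(4/7 + (0 - (5 + 6))/(-5)) = (-1/13 + 5*16)*(4*(⅐) + (0 - 1*11)*(-⅕)) = (-1/13 + 80)*(4/7 + (0 - 11)*(-⅕)) = 1039*(4/7 - 11*(-⅕))/13 = 1039*(4/7 + 11/5)/13 = (1039/13)*(97/35) = 100783/455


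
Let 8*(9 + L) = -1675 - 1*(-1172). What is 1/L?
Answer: -8/575 ≈ -0.013913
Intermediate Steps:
L = -575/8 (L = -9 + (-1675 - 1*(-1172))/8 = -9 + (-1675 + 1172)/8 = -9 + (1/8)*(-503) = -9 - 503/8 = -575/8 ≈ -71.875)
1/L = 1/(-575/8) = -8/575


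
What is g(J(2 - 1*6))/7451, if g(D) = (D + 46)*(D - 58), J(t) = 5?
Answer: -2703/7451 ≈ -0.36277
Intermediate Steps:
g(D) = (-58 + D)*(46 + D) (g(D) = (46 + D)*(-58 + D) = (-58 + D)*(46 + D))
g(J(2 - 1*6))/7451 = (-2668 + 5**2 - 12*5)/7451 = (-2668 + 25 - 60)*(1/7451) = -2703*1/7451 = -2703/7451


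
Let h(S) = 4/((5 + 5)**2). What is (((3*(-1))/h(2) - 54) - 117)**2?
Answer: 60516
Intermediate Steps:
h(S) = 1/25 (h(S) = 4/(10**2) = 4/100 = 4*(1/100) = 1/25)
(((3*(-1))/h(2) - 54) - 117)**2 = (((3*(-1))/(1/25) - 54) - 117)**2 = ((-3*25 - 54) - 117)**2 = ((-75 - 54) - 117)**2 = (-129 - 117)**2 = (-246)**2 = 60516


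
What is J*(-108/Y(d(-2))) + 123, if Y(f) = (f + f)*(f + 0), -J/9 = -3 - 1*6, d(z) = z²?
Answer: -1203/8 ≈ -150.38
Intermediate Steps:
J = 81 (J = -9*(-3 - 1*6) = -9*(-3 - 6) = -9*(-9) = 81)
Y(f) = 2*f² (Y(f) = (2*f)*f = 2*f²)
J*(-108/Y(d(-2))) + 123 = 81*(-108/(2*((-2)²)²)) + 123 = 81*(-108/(2*4²)) + 123 = 81*(-108/(2*16)) + 123 = 81*(-108/32) + 123 = 81*(-108*1/32) + 123 = 81*(-27/8) + 123 = -2187/8 + 123 = -1203/8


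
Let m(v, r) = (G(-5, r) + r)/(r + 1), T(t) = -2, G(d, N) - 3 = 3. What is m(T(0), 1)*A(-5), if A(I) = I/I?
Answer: 7/2 ≈ 3.5000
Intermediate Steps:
G(d, N) = 6 (G(d, N) = 3 + 3 = 6)
A(I) = 1
m(v, r) = (6 + r)/(1 + r) (m(v, r) = (6 + r)/(r + 1) = (6 + r)/(1 + r))
m(T(0), 1)*A(-5) = ((6 + 1)/(1 + 1))*1 = (7/2)*1 = 7/2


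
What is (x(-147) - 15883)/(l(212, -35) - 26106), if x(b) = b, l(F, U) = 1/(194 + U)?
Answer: 364110/592979 ≈ 0.61404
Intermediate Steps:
(x(-147) - 15883)/(l(212, -35) - 26106) = (-147 - 15883)/(1/(194 - 35) - 26106) = -16030/(1/159 - 26106) = -16030/(-4150853/159) = -16030*(-159/4150853) = 364110/592979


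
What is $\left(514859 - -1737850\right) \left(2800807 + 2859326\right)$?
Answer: $12750632550297$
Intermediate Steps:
$\left(514859 - -1737850\right) \left(2800807 + 2859326\right) = \left(514859 + 1737850\right) 5660133 = 2252709 \cdot 5660133 = 12750632550297$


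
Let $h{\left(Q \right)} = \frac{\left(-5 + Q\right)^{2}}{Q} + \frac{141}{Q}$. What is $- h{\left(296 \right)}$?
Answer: $- \frac{42411}{148} \approx -286.56$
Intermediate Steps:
$h{\left(Q \right)} = \frac{141}{Q} + \frac{\left(-5 + Q\right)^{2}}{Q}$ ($h{\left(Q \right)} = \frac{\left(-5 + Q\right)^{2}}{Q} + \frac{141}{Q} = \frac{141}{Q} + \frac{\left(-5 + Q\right)^{2}}{Q}$)
$- h{\left(296 \right)} = - \frac{141 + \left(-5 + 296\right)^{2}}{296} = - \frac{141 + 291^{2}}{296} = - \frac{141 + 84681}{296} = - \frac{84822}{296} = \left(-1\right) \frac{42411}{148} = - \frac{42411}{148}$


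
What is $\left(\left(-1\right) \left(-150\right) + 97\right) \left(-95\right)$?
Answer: $-23465$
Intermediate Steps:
$\left(\left(-1\right) \left(-150\right) + 97\right) \left(-95\right) = \left(150 + 97\right) \left(-95\right) = 247 \left(-95\right) = -23465$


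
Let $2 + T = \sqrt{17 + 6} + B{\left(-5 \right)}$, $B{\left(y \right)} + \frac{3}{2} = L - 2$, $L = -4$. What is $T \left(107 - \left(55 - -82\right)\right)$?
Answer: $285 - 30 \sqrt{23} \approx 141.13$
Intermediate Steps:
$B{\left(y \right)} = - \frac{15}{2}$ ($B{\left(y \right)} = - \frac{3}{2} - 6 = - \frac{15}{2}$)
$T = - \frac{19}{2} + \sqrt{23}$ ($T = -2 - \left(\frac{15}{2} - \sqrt{17 + 6}\right) = -2 - \left(\frac{15}{2} - \sqrt{23}\right) = - \frac{19}{2} + \sqrt{23} \approx -4.7042$)
$T \left(107 - \left(55 - -82\right)\right) = \left(- \frac{19}{2} + \sqrt{23}\right) \left(107 - \left(55 - -82\right)\right) = \left(- \frac{19}{2} + \sqrt{23}\right) \left(107 - \left(55 + 82\right)\right) = \left(- \frac{19}{2} + \sqrt{23}\right) \left(107 - 137\right) = \left(- \frac{19}{2} + \sqrt{23}\right) \left(-30\right) = 285 - 30 \sqrt{23}$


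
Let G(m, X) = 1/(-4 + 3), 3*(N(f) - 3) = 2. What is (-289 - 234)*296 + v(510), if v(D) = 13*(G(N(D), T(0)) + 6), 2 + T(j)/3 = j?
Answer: -154743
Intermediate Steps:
T(j) = -6 + 3*j
N(f) = 11/3 (N(f) = 3 + (⅓)*2 = 3 + ⅔ = 11/3)
G(m, X) = -1 (G(m, X) = 1/(-1) = -1)
v(D) = 65 (v(D) = 13*(-1 + 6) = 13*5 = 65)
(-289 - 234)*296 + v(510) = (-289 - 234)*296 + 65 = -523*296 + 65 = -154808 + 65 = -154743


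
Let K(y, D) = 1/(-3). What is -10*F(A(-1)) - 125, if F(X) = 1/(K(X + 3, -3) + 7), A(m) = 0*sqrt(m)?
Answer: -253/2 ≈ -126.50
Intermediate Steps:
K(y, D) = -1/3
A(m) = 0
F(X) = 3/20 (F(X) = 1/(-1/3 + 7) = 1/(20/3) = 3/20)
-10*F(A(-1)) - 125 = -10*3/20 - 125 = -3/2 - 125 = -253/2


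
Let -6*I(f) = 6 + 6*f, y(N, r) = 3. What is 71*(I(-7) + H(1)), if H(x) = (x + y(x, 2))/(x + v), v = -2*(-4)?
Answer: 4118/9 ≈ 457.56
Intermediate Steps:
v = 8
I(f) = -1 - f (I(f) = -(6 + 6*f)/6 = -1 - f)
H(x) = (3 + x)/(8 + x) (H(x) = (x + 3)/(x + 8) = (3 + x)/(8 + x))
71*(I(-7) + H(1)) = 71*((-1 - 1*(-7)) + (3 + 1)/(8 + 1)) = 71*((-1 + 7) + 4/9) = 71*(6 + (1/9)*4) = 71*(6 + 4/9) = 71*(58/9) = 4118/9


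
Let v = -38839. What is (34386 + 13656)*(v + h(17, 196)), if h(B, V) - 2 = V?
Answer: -1856390922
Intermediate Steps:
h(B, V) = 2 + V
(34386 + 13656)*(v + h(17, 196)) = (34386 + 13656)*(-38839 + (2 + 196)) = 48042*(-38839 + 198) = 48042*(-38641) = -1856390922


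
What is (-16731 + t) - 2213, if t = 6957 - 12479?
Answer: -24466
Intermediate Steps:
t = -5522
(-16731 + t) - 2213 = (-16731 - 5522) - 2213 = -22253 - 2213 = -24466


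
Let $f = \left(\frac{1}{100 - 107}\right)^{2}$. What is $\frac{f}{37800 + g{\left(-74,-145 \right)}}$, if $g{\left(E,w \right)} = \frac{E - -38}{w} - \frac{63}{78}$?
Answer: $\frac{3770}{6982690659} \approx 5.3991 \cdot 10^{-7}$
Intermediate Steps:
$g{\left(E,w \right)} = - \frac{21}{26} + \frac{38 + E}{w}$ ($g{\left(E,w \right)} = \frac{E + 38}{w} - \frac{21}{26} = \frac{38 + E}{w} - \frac{21}{26} = - \frac{21}{26} + \frac{38 + E}{w}$)
$f = \frac{1}{49}$ ($f = \left(\frac{1}{-7}\right)^{2} = \left(- \frac{1}{7}\right)^{2} = \frac{1}{49} \approx 0.020408$)
$\frac{f}{37800 + g{\left(-74,-145 \right)}} = \frac{1}{49 \left(37800 + \frac{38 - 74 - - \frac{3045}{26}}{-145}\right)} = \frac{1}{49 \left(37800 - \frac{38 - 74 + \frac{3045}{26}}{145}\right)} = \frac{1}{49 \left(37800 - \frac{2109}{3770}\right)} = \frac{1}{49 \cdot \frac{142503891}{3770}} = \frac{1}{49} \cdot \frac{3770}{142503891} = \frac{3770}{6982690659}$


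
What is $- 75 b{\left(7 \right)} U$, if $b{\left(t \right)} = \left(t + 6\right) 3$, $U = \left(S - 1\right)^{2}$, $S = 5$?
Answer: $-46800$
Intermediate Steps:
$U = 16$ ($U = \left(5 - 1\right)^{2} = 4^{2} = 16$)
$b{\left(t \right)} = 18 + 3 t$ ($b{\left(t \right)} = \left(6 + t\right) 3 = 18 + 3 t$)
$- 75 b{\left(7 \right)} U = - 75 \left(18 + 3 \cdot 7\right) 16 = - 75 \left(18 + 21\right) 16 = \left(-75\right) 39 \cdot 16 = \left(-2925\right) 16 = -46800$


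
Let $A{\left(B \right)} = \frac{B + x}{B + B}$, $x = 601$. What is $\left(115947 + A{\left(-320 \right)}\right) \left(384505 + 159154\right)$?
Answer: $\frac{40342650478541}{640} \approx 6.3035 \cdot 10^{10}$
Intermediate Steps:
$A{\left(B \right)} = \frac{601 + B}{2 B}$ ($A{\left(B \right)} = \frac{B + 601}{B + B} = \frac{601 + B}{2 B}$)
$\left(115947 + A{\left(-320 \right)}\right) \left(384505 + 159154\right) = \left(115947 + \frac{601 - 320}{2 \left(-320\right)}\right) \left(384505 + 159154\right) = \left(115947 + \frac{1}{2} \left(- \frac{1}{320}\right) 281\right) 543659 = \left(115947 - \frac{281}{640}\right) 543659 = \frac{74205799}{640} \cdot 543659 = \frac{40342650478541}{640}$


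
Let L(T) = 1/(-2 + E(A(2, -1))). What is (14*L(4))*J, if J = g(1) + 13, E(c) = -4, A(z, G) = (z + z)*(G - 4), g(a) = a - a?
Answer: -91/3 ≈ -30.333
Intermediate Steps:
g(a) = 0
A(z, G) = 2*z*(-4 + G) (A(z, G) = (2*z)*(-4 + G) = 2*z*(-4 + G))
L(T) = -⅙ (L(T) = 1/(-2 - 4) = 1/(-6) = -⅙)
J = 13 (J = 0 + 13 = 13)
(14*L(4))*J = (14*(-⅙))*13 = -7/3*13 = -91/3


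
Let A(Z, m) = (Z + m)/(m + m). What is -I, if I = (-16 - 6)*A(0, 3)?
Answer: 11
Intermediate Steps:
A(Z, m) = (Z + m)/(2*m) (A(Z, m) = (Z + m)/((2*m)) = (Z + m)*(1/(2*m)) = (Z + m)/(2*m))
I = -11 (I = (-16 - 6)*((½)*(0 + 3)/3) = -11*3/3 = -22*½ = -11)
-I = -1*(-11) = 11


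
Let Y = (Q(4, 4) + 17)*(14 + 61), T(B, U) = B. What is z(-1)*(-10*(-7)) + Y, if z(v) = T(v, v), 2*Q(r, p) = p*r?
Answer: 1805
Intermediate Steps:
Q(r, p) = p*r/2 (Q(r, p) = (p*r)/2 = p*r/2)
z(v) = v
Y = 1875 (Y = ((½)*4*4 + 17)*(14 + 61) = (8 + 17)*75 = 25*75 = 1875)
z(-1)*(-10*(-7)) + Y = -(-10)*(-7) + 1875 = -1*70 + 1875 = -70 + 1875 = 1805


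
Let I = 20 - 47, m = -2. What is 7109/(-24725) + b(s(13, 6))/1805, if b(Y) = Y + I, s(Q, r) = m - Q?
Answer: -2774039/8925725 ≈ -0.31079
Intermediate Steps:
I = -27
s(Q, r) = -2 - Q
b(Y) = -27 + Y (b(Y) = Y - 27 = -27 + Y)
7109/(-24725) + b(s(13, 6))/1805 = 7109/(-24725) + (-27 + (-2 - 1*13))/1805 = 7109*(-1/24725) + (-27 + (-2 - 13))*(1/1805) = -7109/24725 + (-27 - 15)*(1/1805) = -7109/24725 - 42*1/1805 = -7109/24725 - 42/1805 = -2774039/8925725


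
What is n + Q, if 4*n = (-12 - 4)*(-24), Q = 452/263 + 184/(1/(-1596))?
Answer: -77207932/263 ≈ -2.9357e+5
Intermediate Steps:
Q = -77233180/263 (Q = 452*(1/263) + 184/(-1/1596) = 452/263 + 184*(-1596) = 452/263 - 293664 = -77233180/263 ≈ -2.9366e+5)
n = 96 (n = ((-12 - 4)*(-24))/4 = (-16*(-24))/4 = (¼)*384 = 96)
n + Q = 96 - 77233180/263 = -77207932/263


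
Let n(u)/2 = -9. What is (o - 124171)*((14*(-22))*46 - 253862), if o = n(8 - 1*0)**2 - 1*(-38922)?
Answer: 22762447750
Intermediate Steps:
n(u) = -18 (n(u) = 2*(-9) = -18)
o = 39246 (o = (-18)**2 - 1*(-38922) = 324 + 38922 = 39246)
(o - 124171)*((14*(-22))*46 - 253862) = (39246 - 124171)*((14*(-22))*46 - 253862) = -84925*(-308*46 - 253862) = -84925*(-14168 - 253862) = -84925*(-268030) = 22762447750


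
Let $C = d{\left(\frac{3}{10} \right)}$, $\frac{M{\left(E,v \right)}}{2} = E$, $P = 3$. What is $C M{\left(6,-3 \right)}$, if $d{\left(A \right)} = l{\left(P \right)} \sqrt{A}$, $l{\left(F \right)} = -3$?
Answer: $- \frac{18 \sqrt{30}}{5} \approx -19.718$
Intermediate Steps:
$M{\left(E,v \right)} = 2 E$
$d{\left(A \right)} = - 3 \sqrt{A}$
$C = - \frac{3 \sqrt{30}}{10}$ ($C = - 3 \sqrt{\frac{3}{10}} = - 3 \frac{\sqrt{30}}{10} = - \frac{3 \sqrt{30}}{10} \approx -1.6432$)
$C M{\left(6,-3 \right)} = - \frac{3 \sqrt{30}}{10} \cdot 2 \cdot 6 = - \frac{3 \sqrt{30}}{10} \cdot 12 = - \frac{18 \sqrt{30}}{5}$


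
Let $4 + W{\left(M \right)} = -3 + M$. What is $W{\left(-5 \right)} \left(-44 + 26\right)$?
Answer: $216$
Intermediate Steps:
$W{\left(M \right)} = -7 + M$ ($W{\left(M \right)} = -4 + \left(-3 + M\right) = -7 + M$)
$W{\left(-5 \right)} \left(-44 + 26\right) = \left(-7 - 5\right) \left(-44 + 26\right) = \left(-12\right) \left(-18\right) = 216$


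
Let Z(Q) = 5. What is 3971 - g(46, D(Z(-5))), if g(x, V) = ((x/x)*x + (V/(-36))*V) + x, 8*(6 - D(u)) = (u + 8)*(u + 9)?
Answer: 2238793/576 ≈ 3886.8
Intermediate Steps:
D(u) = 6 - (8 + u)*(9 + u)/8 (D(u) = 6 - (u + 8)*(u + 9)/8 = 6 - (8 + u)*(9 + u)/8)
g(x, V) = 2*x - V**2/36 (g(x, V) = (1*x + (V*(-1/36))*V) + x = (x + (-V/36)*V) + x = (x - V**2/36) + x = 2*x - V**2/36)
3971 - g(46, D(Z(-5))) = 3971 - (2*46 - (-3 - 17/8*5 - 1/8*5**2)**2/36) = 3971 - (92 - (-3 - 85/8 - 1/8*25)**2/36) = 3971 - (92 - (-3 - 85/8 - 25/8)**2/36) = 3971 - (92 - (-67/4)**2/36) = 3971 - (92 - 1/36*4489/16) = 3971 - (92 - 4489/576) = 3971 - 1*48503/576 = 3971 - 48503/576 = 2238793/576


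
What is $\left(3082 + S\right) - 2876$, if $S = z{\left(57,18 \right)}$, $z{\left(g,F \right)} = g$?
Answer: $263$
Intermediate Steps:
$S = 57$
$\left(3082 + S\right) - 2876 = \left(3082 + 57\right) - 2876 = 3139 - 2876 = 263$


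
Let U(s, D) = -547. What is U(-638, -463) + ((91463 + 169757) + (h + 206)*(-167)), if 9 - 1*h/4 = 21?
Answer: 234287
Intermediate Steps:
h = -48 (h = 36 - 4*21 = 36 - 84 = -48)
U(-638, -463) + ((91463 + 169757) + (h + 206)*(-167)) = -547 + ((91463 + 169757) + (-48 + 206)*(-167)) = -547 + (261220 + 158*(-167)) = -547 + (261220 - 26386) = -547 + 234834 = 234287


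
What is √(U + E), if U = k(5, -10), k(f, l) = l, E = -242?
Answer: 6*I*√7 ≈ 15.875*I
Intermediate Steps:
U = -10
√(U + E) = √(-10 - 242) = √(-252) = 6*I*√7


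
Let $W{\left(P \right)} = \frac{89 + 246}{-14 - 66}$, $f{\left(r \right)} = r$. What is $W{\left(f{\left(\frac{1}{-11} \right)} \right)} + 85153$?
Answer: $\frac{1362381}{16} \approx 85149.0$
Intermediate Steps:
$W{\left(P \right)} = - \frac{67}{16}$ ($W{\left(P \right)} = \frac{335}{-80} = 335 \left(- \frac{1}{80}\right) = - \frac{67}{16}$)
$W{\left(f{\left(\frac{1}{-11} \right)} \right)} + 85153 = - \frac{67}{16} + 85153 = \frac{1362381}{16}$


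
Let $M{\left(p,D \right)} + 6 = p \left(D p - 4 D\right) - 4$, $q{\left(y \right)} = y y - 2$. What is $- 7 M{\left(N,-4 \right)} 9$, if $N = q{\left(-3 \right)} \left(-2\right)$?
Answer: $64134$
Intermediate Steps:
$q{\left(y \right)} = -2 + y^{2}$ ($q{\left(y \right)} = y^{2} - 2 = -2 + y^{2}$)
$N = -14$ ($N = \left(-2 + \left(-3\right)^{2}\right) \left(-2\right) = \left(-2 + 9\right) \left(-2\right) = 7 \left(-2\right) = -14$)
$M{\left(p,D \right)} = -10 + p \left(- 4 D + D p\right)$ ($M{\left(p,D \right)} = -6 + \left(p \left(D p - 4 D\right) - 4\right) = -6 + \left(p \left(- 4 D + D p\right) - 4\right) = -6 + \left(-4 + p \left(- 4 D + D p\right)\right) = -10 + p \left(- 4 D + D p\right)$)
$- 7 M{\left(N,-4 \right)} 9 = - 7 \left(-10 - 4 \left(-14\right)^{2} - \left(-16\right) \left(-14\right)\right) 9 = - 7 \left(-10 - 784 - 224\right) 9 = \left(-7\right) \left(-1018\right) 9 = 7126 \cdot 9 = 64134$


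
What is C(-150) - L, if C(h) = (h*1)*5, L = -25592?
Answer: 24842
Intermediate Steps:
C(h) = 5*h (C(h) = h*5 = 5*h)
C(-150) - L = 5*(-150) - 1*(-25592) = -750 + 25592 = 24842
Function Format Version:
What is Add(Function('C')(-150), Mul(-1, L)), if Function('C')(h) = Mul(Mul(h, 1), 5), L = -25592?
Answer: 24842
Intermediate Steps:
Function('C')(h) = Mul(5, h) (Function('C')(h) = Mul(h, 5) = Mul(5, h))
Add(Function('C')(-150), Mul(-1, L)) = Add(Mul(5, -150), Mul(-1, -25592)) = Add(-750, 25592) = 24842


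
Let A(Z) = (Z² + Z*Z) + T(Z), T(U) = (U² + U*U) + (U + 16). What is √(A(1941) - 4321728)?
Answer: √10750153 ≈ 3278.7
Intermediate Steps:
T(U) = 16 + U + 2*U² (T(U) = (U² + U²) + (16 + U) = 2*U² + (16 + U) = 16 + U + 2*U²)
A(Z) = 16 + Z + 4*Z² (A(Z) = (Z² + Z*Z) + (16 + Z + 2*Z²) = (Z² + Z²) + (16 + Z + 2*Z²) = 2*Z² + (16 + Z + 2*Z²) = 16 + Z + 4*Z²)
√(A(1941) - 4321728) = √((16 + 1941 + 4*1941²) - 4321728) = √((16 + 1941 + 4*3767481) - 4321728) = √((16 + 1941 + 15069924) - 4321728) = √(15071881 - 4321728) = √10750153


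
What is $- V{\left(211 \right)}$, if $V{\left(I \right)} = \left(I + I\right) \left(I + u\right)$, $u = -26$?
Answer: $-78070$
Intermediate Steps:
$V{\left(I \right)} = 2 I \left(-26 + I\right)$ ($V{\left(I \right)} = \left(I + I\right) \left(I - 26\right) = 2 I \left(-26 + I\right)$)
$- V{\left(211 \right)} = - 2 \cdot 211 \left(-26 + 211\right) = - 2 \cdot 211 \cdot 185 = \left(-1\right) 78070 = -78070$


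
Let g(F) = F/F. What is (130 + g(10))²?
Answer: 17161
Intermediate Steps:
g(F) = 1
(130 + g(10))² = (130 + 1)² = 131² = 17161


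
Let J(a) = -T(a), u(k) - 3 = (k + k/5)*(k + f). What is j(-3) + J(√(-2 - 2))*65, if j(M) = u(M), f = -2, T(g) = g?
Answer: 21 - 130*I ≈ 21.0 - 130.0*I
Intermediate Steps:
u(k) = 3 + 6*k*(-2 + k)/5 (u(k) = 3 + (k + k/5)*(k - 2) = 3 + (k + k*(⅕))*(-2 + k) = 3 + (k + k/5)*(-2 + k) = 3 + (6*k/5)*(-2 + k) = 3 + 6*k*(-2 + k)/5)
j(M) = 3 - 12*M/5 + 6*M²/5
J(a) = -a
j(-3) + J(√(-2 - 2))*65 = (3 - 12/5*(-3) + (6/5)*(-3)²) - √(-2 - 2)*65 = (3 + 36/5 + (6/5)*9) - √(-4)*65 = (3 + 36/5 + 54/5) - 2*I*65 = 21 - 2*I*65 = 21 - 130*I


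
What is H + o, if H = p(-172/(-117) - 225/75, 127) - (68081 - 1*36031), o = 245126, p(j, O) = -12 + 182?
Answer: 213246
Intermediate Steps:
p(j, O) = 170
H = -31880 (H = 170 - (68081 - 1*36031) = 170 - (68081 - 36031) = 170 - 1*32050 = 170 - 32050 = -31880)
H + o = -31880 + 245126 = 213246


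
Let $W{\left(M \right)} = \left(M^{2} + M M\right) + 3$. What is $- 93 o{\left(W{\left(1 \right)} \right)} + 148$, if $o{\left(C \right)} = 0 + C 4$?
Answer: $-1712$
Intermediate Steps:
$W{\left(M \right)} = 3 + 2 M^{2}$ ($W{\left(M \right)} = \left(M^{2} + M^{2}\right) + 3 = 2 M^{2} + 3 = 3 + 2 M^{2}$)
$o{\left(C \right)} = 4 C$ ($o{\left(C \right)} = 0 + 4 C = 4 C$)
$- 93 o{\left(W{\left(1 \right)} \right)} + 148 = - 93 \cdot 4 \left(3 + 2 \cdot 1^{2}\right) + 148 = - 93 \cdot 4 \left(3 + 2 \cdot 1\right) + 148 = - 93 \cdot 4 \left(3 + 2\right) + 148 = - 93 \cdot 4 \cdot 5 + 148 = \left(-93\right) 20 + 148 = -1860 + 148 = -1712$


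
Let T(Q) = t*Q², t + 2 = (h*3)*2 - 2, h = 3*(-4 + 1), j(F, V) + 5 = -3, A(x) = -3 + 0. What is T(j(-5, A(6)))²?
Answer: 13778944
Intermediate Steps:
A(x) = -3
j(F, V) = -8 (j(F, V) = -5 - 3 = -8)
h = -9 (h = 3*(-3) = -9)
t = -58 (t = -2 + (-9*3*2 - 2) = -2 + (-27*2 - 2) = -2 + (-54 - 2) = -2 - 56 = -58)
T(Q) = -58*Q²
T(j(-5, A(6)))² = (-58*(-8)²)² = (-58*64)² = (-3712)² = 13778944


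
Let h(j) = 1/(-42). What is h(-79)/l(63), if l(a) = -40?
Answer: 1/1680 ≈ 0.00059524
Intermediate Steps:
h(j) = -1/42
h(-79)/l(63) = -1/42/(-40) = -1/42*(-1/40) = 1/1680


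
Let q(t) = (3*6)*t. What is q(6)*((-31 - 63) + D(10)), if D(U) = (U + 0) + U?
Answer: -7992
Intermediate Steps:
q(t) = 18*t
D(U) = 2*U (D(U) = U + U = 2*U)
q(6)*((-31 - 63) + D(10)) = (18*6)*((-31 - 63) + 2*10) = 108*(-94 + 20) = 108*(-74) = -7992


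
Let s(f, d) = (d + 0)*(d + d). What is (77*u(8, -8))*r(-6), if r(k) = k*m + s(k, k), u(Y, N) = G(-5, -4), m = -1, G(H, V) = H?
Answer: -30030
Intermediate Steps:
u(Y, N) = -5
s(f, d) = 2*d² (s(f, d) = d*(2*d) = 2*d²)
r(k) = -k + 2*k² (r(k) = k*(-1) + 2*k² = -k + 2*k²)
(77*u(8, -8))*r(-6) = (77*(-5))*(-6*(-1 + 2*(-6))) = -(-2310)*(-1 - 12) = -(-2310)*(-13) = -385*78 = -30030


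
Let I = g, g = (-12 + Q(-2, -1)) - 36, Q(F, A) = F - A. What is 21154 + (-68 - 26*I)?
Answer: 22360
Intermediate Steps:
g = -49 (g = (-12 + (-2 - 1*(-1))) - 36 = (-12 + (-2 + 1)) - 36 = (-12 - 1) - 36 = -13 - 36 = -49)
I = -49
21154 + (-68 - 26*I) = 21154 + (-68 - 26*(-49)) = 21154 + (-68 + 1274) = 21154 + 1206 = 22360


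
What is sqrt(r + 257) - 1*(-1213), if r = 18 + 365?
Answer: 1213 + 8*sqrt(10) ≈ 1238.3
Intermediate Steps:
r = 383
sqrt(r + 257) - 1*(-1213) = sqrt(383 + 257) - 1*(-1213) = sqrt(640) + 1213 = 8*sqrt(10) + 1213 = 1213 + 8*sqrt(10)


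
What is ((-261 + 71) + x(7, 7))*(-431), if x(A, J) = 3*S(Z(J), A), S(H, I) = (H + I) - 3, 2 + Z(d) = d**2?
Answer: 15947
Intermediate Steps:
Z(d) = -2 + d**2
S(H, I) = -3 + H + I
x(A, J) = -15 + 3*A + 3*J**2 (x(A, J) = 3*(-3 + (-2 + J**2) + A) = 3*(-5 + A + J**2) = -15 + 3*A + 3*J**2)
((-261 + 71) + x(7, 7))*(-431) = ((-261 + 71) + (-15 + 3*7 + 3*7**2))*(-431) = (-190 + (-15 + 21 + 3*49))*(-431) = (-190 + (-15 + 21 + 147))*(-431) = (-190 + 153)*(-431) = -37*(-431) = 15947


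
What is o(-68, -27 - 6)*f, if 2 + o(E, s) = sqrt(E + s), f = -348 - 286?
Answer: 1268 - 634*I*sqrt(101) ≈ 1268.0 - 6371.6*I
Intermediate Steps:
f = -634
o(E, s) = -2 + sqrt(E + s)
o(-68, -27 - 6)*f = (-2 + sqrt(-68 + (-27 - 6)))*(-634) = (-2 + sqrt(-68 - 33))*(-634) = (-2 + sqrt(-101))*(-634) = (-2 + I*sqrt(101))*(-634) = 1268 - 634*I*sqrt(101)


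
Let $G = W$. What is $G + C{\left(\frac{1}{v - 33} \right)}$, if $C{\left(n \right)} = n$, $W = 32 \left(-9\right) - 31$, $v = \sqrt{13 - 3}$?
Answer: $- \frac{344234}{1079} - \frac{\sqrt{10}}{1079} \approx -319.03$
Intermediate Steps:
$v = \sqrt{10} \approx 3.1623$
$W = -319$ ($W = -288 - 31 = -319$)
$G = -319$
$G + C{\left(\frac{1}{v - 33} \right)} = -319 + \frac{1}{\sqrt{10} - 33} = -319 + \frac{1}{-33 + \sqrt{10}}$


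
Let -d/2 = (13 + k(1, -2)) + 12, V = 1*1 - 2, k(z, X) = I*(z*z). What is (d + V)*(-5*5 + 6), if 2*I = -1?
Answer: 950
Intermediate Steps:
I = -½ (I = (½)*(-1) = -½ ≈ -0.50000)
k(z, X) = -z²/2 (k(z, X) = -z*z/2 = -z²/2)
V = -1 (V = 1 - 2 = -1)
d = -49 (d = -2*((13 - ½*1²) + 12) = -2*((13 - ½*1) + 12) = -2*((13 - ½) + 12) = -2*(25/2 + 12) = -2*49/2 = -49)
(d + V)*(-5*5 + 6) = (-49 - 1)*(-5*5 + 6) = -50*(-25 + 6) = -50*(-19) = 950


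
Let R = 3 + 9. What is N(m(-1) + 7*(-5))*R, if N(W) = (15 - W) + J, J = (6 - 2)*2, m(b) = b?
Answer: 708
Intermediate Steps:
J = 8 (J = 4*2 = 8)
R = 12
N(W) = 23 - W (N(W) = (15 - W) + 8 = 23 - W)
N(m(-1) + 7*(-5))*R = (23 - (-1 + 7*(-5)))*12 = (23 - (-1 - 35))*12 = (23 - 1*(-36))*12 = (23 + 36)*12 = 59*12 = 708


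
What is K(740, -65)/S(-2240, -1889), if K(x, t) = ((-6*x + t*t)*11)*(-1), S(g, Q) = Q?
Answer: -2365/1889 ≈ -1.2520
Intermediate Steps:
K(x, t) = -11*t² + 66*x (K(x, t) = ((-6*x + t²)*11)*(-1) = ((t² - 6*x)*11)*(-1) = (-66*x + 11*t²)*(-1) = -11*t² + 66*x)
K(740, -65)/S(-2240, -1889) = (-11*(-65)² + 66*740)/(-1889) = (-11*4225 + 48840)*(-1/1889) = (-46475 + 48840)*(-1/1889) = 2365*(-1/1889) = -2365/1889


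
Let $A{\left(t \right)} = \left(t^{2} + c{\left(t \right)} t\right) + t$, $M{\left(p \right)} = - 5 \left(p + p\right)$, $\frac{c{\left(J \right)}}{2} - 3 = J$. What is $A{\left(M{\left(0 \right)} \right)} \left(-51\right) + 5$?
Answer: $5$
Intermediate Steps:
$c{\left(J \right)} = 6 + 2 J$
$M{\left(p \right)} = - 10 p$ ($M{\left(p \right)} = - 5 \cdot 2 p = - 10 p$)
$A{\left(t \right)} = t + t^{2} + t \left(6 + 2 t\right)$ ($A{\left(t \right)} = \left(t^{2} + \left(6 + 2 t\right) t\right) + t = \left(t^{2} + t \left(6 + 2 t\right)\right) + t = t + t^{2} + t \left(6 + 2 t\right)$)
$A{\left(M{\left(0 \right)} \right)} \left(-51\right) + 5 = \left(-10\right) 0 \left(7 + 3 \left(\left(-10\right) 0\right)\right) \left(-51\right) + 5 = 0 \left(7 + 3 \cdot 0\right) \left(-51\right) + 5 = 0 \left(7 + 0\right) \left(-51\right) + 5 = 0 \cdot 7 \left(-51\right) + 5 = 0 \left(-51\right) + 5 = 0 + 5 = 5$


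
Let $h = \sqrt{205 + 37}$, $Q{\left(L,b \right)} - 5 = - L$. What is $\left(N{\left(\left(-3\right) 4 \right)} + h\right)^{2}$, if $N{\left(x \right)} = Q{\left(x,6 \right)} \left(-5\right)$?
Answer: $7467 - 1870 \sqrt{2} \approx 4822.4$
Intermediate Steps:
$Q{\left(L,b \right)} = 5 - L$
$h = 11 \sqrt{2}$ ($h = \sqrt{242} = 11 \sqrt{2} \approx 15.556$)
$N{\left(x \right)} = -25 + 5 x$ ($N{\left(x \right)} = \left(5 - x\right) \left(-5\right) = -25 + 5 x$)
$\left(N{\left(\left(-3\right) 4 \right)} + h\right)^{2} = \left(\left(-25 + 5 \left(\left(-3\right) 4\right)\right) + 11 \sqrt{2}\right)^{2} = \left(\left(-25 + 5 \left(-12\right)\right) + 11 \sqrt{2}\right)^{2} = \left(\left(-25 - 60\right) + 11 \sqrt{2}\right)^{2} = \left(-85 + 11 \sqrt{2}\right)^{2}$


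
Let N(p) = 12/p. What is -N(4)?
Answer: -3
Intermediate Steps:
-N(4) = -12/4 = -1*3 = -3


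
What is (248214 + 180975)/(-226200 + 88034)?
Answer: -429189/138166 ≈ -3.1063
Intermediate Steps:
(248214 + 180975)/(-226200 + 88034) = 429189/(-138166) = 429189*(-1/138166) = -429189/138166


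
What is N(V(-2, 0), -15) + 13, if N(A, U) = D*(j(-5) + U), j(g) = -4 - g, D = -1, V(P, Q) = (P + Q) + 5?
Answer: 27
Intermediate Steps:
V(P, Q) = 5 + P + Q
N(A, U) = -1 - U (N(A, U) = -((-4 - 1*(-5)) + U) = -((-4 + 5) + U) = -(1 + U) = -1 - U)
N(V(-2, 0), -15) + 13 = (-1 - 1*(-15)) + 13 = (-1 + 15) + 13 = 14 + 13 = 27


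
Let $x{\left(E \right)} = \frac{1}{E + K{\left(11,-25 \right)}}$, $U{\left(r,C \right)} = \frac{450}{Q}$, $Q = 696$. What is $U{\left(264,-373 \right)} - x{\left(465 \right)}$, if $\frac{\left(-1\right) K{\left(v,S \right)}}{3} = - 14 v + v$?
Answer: $\frac{33467}{51852} \approx 0.64543$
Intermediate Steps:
$K{\left(v,S \right)} = 39 v$ ($K{\left(v,S \right)} = - 3 \left(- 14 v + v\right) = - 3 \left(- 13 v\right) = 39 v$)
$U{\left(r,C \right)} = \frac{75}{116}$ ($U{\left(r,C \right)} = \frac{450}{696} = 450 \cdot \frac{1}{696} = \frac{75}{116}$)
$x{\left(E \right)} = \frac{1}{429 + E}$ ($x{\left(E \right)} = \frac{1}{E + 39 \cdot 11} = \frac{1}{E + 429} = \frac{1}{429 + E}$)
$U{\left(264,-373 \right)} - x{\left(465 \right)} = \frac{75}{116} - \frac{1}{429 + 465} = \frac{75}{116} - \frac{1}{894} = \frac{33467}{51852}$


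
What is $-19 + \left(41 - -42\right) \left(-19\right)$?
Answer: $-1596$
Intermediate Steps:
$-19 + \left(41 - -42\right) \left(-19\right) = -19 + \left(41 + 42\right) \left(-19\right) = -19 + 83 \left(-19\right) = -19 - 1577 = -1596$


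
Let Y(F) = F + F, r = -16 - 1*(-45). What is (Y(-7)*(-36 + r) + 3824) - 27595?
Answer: -23673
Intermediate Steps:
r = 29 (r = -16 + 45 = 29)
Y(F) = 2*F
(Y(-7)*(-36 + r) + 3824) - 27595 = ((2*(-7))*(-36 + 29) + 3824) - 27595 = (-14*(-7) + 3824) - 27595 = (98 + 3824) - 27595 = 3922 - 27595 = -23673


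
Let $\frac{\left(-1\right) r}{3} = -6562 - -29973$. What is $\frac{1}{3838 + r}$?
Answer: $- \frac{1}{66395} \approx -1.5061 \cdot 10^{-5}$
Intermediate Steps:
$r = -70233$ ($r = - 3 \left(-6562 - -29973\right) = - 3 \left(-6562 + 29973\right) = \left(-3\right) 23411 = -70233$)
$\frac{1}{3838 + r} = \frac{1}{3838 - 70233} = \frac{1}{-66395} = - \frac{1}{66395}$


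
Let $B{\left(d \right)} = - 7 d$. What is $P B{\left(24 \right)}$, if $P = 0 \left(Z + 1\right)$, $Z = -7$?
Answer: $0$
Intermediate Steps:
$P = 0$ ($P = 0 \left(-7 + 1\right) = 0 \left(-6\right) = 0$)
$P B{\left(24 \right)} = 0 \left(\left(-7\right) 24\right) = 0 \left(-168\right) = 0$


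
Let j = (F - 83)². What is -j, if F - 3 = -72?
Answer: -23104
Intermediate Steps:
F = -69 (F = 3 - 72 = -69)
j = 23104 (j = (-69 - 83)² = (-152)² = 23104)
-j = -1*23104 = -23104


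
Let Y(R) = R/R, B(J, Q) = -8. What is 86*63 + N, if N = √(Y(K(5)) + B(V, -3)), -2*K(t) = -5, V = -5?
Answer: 5418 + I*√7 ≈ 5418.0 + 2.6458*I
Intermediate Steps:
K(t) = 5/2 (K(t) = -½*(-5) = 5/2)
Y(R) = 1
N = I*√7 (N = √(1 - 8) = √(-7) = I*√7 ≈ 2.6458*I)
86*63 + N = 86*63 + I*√7 = 5418 + I*√7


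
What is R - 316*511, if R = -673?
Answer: -162149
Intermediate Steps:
R - 316*511 = -673 - 316*511 = -673 - 161476 = -162149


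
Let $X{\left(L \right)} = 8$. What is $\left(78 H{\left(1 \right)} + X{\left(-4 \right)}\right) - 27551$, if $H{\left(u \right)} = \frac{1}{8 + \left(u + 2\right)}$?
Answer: $- \frac{302895}{11} \approx -27536.0$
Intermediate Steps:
$H{\left(u \right)} = \frac{1}{10 + u}$ ($H{\left(u \right)} = \frac{1}{8 + \left(2 + u\right)} = \frac{1}{10 + u}$)
$\left(78 H{\left(1 \right)} + X{\left(-4 \right)}\right) - 27551 = \left(\frac{78}{10 + 1} + 8\right) - 27551 = \left(\frac{78}{11} + 8\right) - 27551 = \frac{166}{11} - 27551 = - \frac{302895}{11}$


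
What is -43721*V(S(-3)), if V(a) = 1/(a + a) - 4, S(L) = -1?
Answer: 393489/2 ≈ 1.9674e+5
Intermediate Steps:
V(a) = -4 + 1/(2*a) (V(a) = 1/(2*a) - 4 = -4 + 1/(2*a))
-43721*V(S(-3)) = -43721*(-4 + (½)/(-1)) = -43721*(-4 + (½)*(-1)) = -43721*(-4 - ½) = -43721*(-9/2) = 393489/2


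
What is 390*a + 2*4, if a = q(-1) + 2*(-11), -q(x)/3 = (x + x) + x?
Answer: -5062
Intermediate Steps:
q(x) = -9*x (q(x) = -3*((x + x) + x) = -3*(2*x + x) = -9*x)
a = -13 (a = -9*(-1) + 2*(-11) = 9 - 22 = -13)
390*a + 2*4 = 390*(-13) + 2*4 = -5070 + 8 = -5062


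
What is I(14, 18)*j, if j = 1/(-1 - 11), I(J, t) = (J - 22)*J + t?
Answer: 47/6 ≈ 7.8333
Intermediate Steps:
I(J, t) = t + J*(-22 + J) (I(J, t) = (-22 + J)*J + t = J*(-22 + J) + t = t + J*(-22 + J))
j = -1/12 (j = 1/(-12) = -1/12 ≈ -0.083333)
I(14, 18)*j = (18 + 14² - 22*14)*(-1/12) = (18 + 196 - 308)*(-1/12) = -94*(-1/12) = 47/6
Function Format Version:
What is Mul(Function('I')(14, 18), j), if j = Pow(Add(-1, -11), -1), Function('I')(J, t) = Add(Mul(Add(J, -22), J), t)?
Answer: Rational(47, 6) ≈ 7.8333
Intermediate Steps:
Function('I')(J, t) = Add(t, Mul(J, Add(-22, J))) (Function('I')(J, t) = Add(Mul(Add(-22, J), J), t) = Add(Mul(J, Add(-22, J)), t) = Add(t, Mul(J, Add(-22, J))))
j = Rational(-1, 12) (j = Pow(-12, -1) = Rational(-1, 12) ≈ -0.083333)
Mul(Function('I')(14, 18), j) = Mul(Add(18, Pow(14, 2), Mul(-22, 14)), Rational(-1, 12)) = Mul(Add(18, 196, -308), Rational(-1, 12)) = Mul(-94, Rational(-1, 12)) = Rational(47, 6)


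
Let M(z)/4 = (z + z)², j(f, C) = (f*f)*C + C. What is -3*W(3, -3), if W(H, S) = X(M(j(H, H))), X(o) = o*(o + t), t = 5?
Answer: -622296000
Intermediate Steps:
j(f, C) = C + C*f² (j(f, C) = f²*C + C = C*f² + C = C + C*f²)
M(z) = 16*z² (M(z) = 4*(z + z)² = 4*(2*z)² = 4*(4*z²) = 16*z²)
X(o) = o*(5 + o) (X(o) = o*(o + 5) = o*(5 + o))
W(H, S) = 16*H²*(1 + H²)²*(5 + 16*H²*(1 + H²)²) (W(H, S) = (16*(H*(1 + H²))²)*(5 + 16*(H*(1 + H²))²) = (16*(H²*(1 + H²)²))*(5 + 16*(H²*(1 + H²)²)) = (16*H²*(1 + H²)²)*(5 + 16*H²*(1 + H²)²) = 16*H²*(1 + H²)²*(5 + 16*H²*(1 + H²)²))
-3*W(3, -3) = -3*3²*(1 + 3²)²*(80 + 256*3²*(1 + 3²)²) = -27*(1 + 9)²*(80 + 256*9*(1 + 9)²) = -27*10²*(80 + 256*9*10²) = -27*100*(80 + 256*9*100) = -27*100*(80 + 230400) = -27*100*230480 = -3*207432000 = -622296000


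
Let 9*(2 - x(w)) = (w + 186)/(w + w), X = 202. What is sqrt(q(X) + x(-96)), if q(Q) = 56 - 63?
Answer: 5*I*sqrt(114)/24 ≈ 2.2244*I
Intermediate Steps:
x(w) = 2 - (186 + w)/(18*w) (x(w) = 2 - (w + 186)/(9*(w + w)) = 2 - (186 + w)/(9*(2*w)) = 2 - (186 + w)*1/(2*w)/9 = 2 - (186 + w)/(18*w))
q(Q) = -7
sqrt(q(X) + x(-96)) = sqrt(-7 + (1/18)*(-186 + 35*(-96))/(-96)) = sqrt(-7 + (1/18)*(-1/96)*(-186 - 3360)) = sqrt(-7 + (1/18)*(-1/96)*(-3546)) = sqrt(-7 + 197/96) = sqrt(-475/96) = 5*I*sqrt(114)/24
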